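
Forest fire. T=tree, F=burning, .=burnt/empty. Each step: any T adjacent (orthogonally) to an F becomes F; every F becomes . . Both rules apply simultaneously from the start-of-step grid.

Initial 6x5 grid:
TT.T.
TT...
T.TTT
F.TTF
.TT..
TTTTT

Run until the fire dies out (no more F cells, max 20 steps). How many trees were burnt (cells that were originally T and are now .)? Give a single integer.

Answer: 17

Derivation:
Step 1: +3 fires, +2 burnt (F count now 3)
Step 2: +3 fires, +3 burnt (F count now 3)
Step 3: +4 fires, +3 burnt (F count now 4)
Step 4: +3 fires, +4 burnt (F count now 3)
Step 5: +2 fires, +3 burnt (F count now 2)
Step 6: +2 fires, +2 burnt (F count now 2)
Step 7: +0 fires, +2 burnt (F count now 0)
Fire out after step 7
Initially T: 18, now '.': 29
Total burnt (originally-T cells now '.'): 17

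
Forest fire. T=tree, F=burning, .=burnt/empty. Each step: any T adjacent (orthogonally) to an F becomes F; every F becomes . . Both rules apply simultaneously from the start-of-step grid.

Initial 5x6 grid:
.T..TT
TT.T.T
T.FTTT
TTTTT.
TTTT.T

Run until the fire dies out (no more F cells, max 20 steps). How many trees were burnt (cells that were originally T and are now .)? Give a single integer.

Answer: 20

Derivation:
Step 1: +2 fires, +1 burnt (F count now 2)
Step 2: +5 fires, +2 burnt (F count now 5)
Step 3: +5 fires, +5 burnt (F count now 5)
Step 4: +3 fires, +5 burnt (F count now 3)
Step 5: +2 fires, +3 burnt (F count now 2)
Step 6: +2 fires, +2 burnt (F count now 2)
Step 7: +1 fires, +2 burnt (F count now 1)
Step 8: +0 fires, +1 burnt (F count now 0)
Fire out after step 8
Initially T: 21, now '.': 29
Total burnt (originally-T cells now '.'): 20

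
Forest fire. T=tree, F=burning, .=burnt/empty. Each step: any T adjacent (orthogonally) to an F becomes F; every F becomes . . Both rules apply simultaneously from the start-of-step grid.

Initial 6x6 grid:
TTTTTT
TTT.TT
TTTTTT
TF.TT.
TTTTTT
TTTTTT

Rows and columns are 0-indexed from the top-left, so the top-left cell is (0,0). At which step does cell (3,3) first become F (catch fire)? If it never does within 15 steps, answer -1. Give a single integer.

Step 1: cell (3,3)='T' (+3 fires, +1 burnt)
Step 2: cell (3,3)='T' (+6 fires, +3 burnt)
Step 3: cell (3,3)='T' (+7 fires, +6 burnt)
Step 4: cell (3,3)='F' (+6 fires, +7 burnt)
  -> target ignites at step 4
Step 5: cell (3,3)='.' (+6 fires, +6 burnt)
Step 6: cell (3,3)='.' (+3 fires, +6 burnt)
Step 7: cell (3,3)='.' (+1 fires, +3 burnt)
Step 8: cell (3,3)='.' (+0 fires, +1 burnt)
  fire out at step 8

4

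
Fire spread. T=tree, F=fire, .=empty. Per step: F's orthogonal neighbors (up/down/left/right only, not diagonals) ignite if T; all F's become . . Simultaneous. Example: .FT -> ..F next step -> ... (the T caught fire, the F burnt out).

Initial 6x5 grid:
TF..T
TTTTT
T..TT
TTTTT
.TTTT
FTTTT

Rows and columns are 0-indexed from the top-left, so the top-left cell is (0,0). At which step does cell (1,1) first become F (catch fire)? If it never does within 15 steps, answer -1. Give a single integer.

Step 1: cell (1,1)='F' (+3 fires, +2 burnt)
  -> target ignites at step 1
Step 2: cell (1,1)='.' (+4 fires, +3 burnt)
Step 3: cell (1,1)='.' (+5 fires, +4 burnt)
Step 4: cell (1,1)='.' (+6 fires, +5 burnt)
Step 5: cell (1,1)='.' (+4 fires, +6 burnt)
Step 6: cell (1,1)='.' (+1 fires, +4 burnt)
Step 7: cell (1,1)='.' (+0 fires, +1 burnt)
  fire out at step 7

1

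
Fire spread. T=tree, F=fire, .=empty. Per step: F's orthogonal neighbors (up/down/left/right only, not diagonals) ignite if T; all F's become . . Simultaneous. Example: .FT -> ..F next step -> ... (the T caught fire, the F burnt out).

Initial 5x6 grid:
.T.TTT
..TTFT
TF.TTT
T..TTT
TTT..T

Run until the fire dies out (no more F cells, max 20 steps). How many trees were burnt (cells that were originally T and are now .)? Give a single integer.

Answer: 18

Derivation:
Step 1: +5 fires, +2 burnt (F count now 5)
Step 2: +7 fires, +5 burnt (F count now 7)
Step 3: +3 fires, +7 burnt (F count now 3)
Step 4: +2 fires, +3 burnt (F count now 2)
Step 5: +1 fires, +2 burnt (F count now 1)
Step 6: +0 fires, +1 burnt (F count now 0)
Fire out after step 6
Initially T: 19, now '.': 29
Total burnt (originally-T cells now '.'): 18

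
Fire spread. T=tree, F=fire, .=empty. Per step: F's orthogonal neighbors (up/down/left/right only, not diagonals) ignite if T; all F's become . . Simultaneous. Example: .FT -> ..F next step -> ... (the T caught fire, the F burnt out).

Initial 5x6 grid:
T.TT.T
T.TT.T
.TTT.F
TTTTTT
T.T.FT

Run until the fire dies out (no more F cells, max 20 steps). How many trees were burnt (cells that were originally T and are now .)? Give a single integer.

Answer: 18

Derivation:
Step 1: +4 fires, +2 burnt (F count now 4)
Step 2: +2 fires, +4 burnt (F count now 2)
Step 3: +2 fires, +2 burnt (F count now 2)
Step 4: +4 fires, +2 burnt (F count now 4)
Step 5: +4 fires, +4 burnt (F count now 4)
Step 6: +2 fires, +4 burnt (F count now 2)
Step 7: +0 fires, +2 burnt (F count now 0)
Fire out after step 7
Initially T: 20, now '.': 28
Total burnt (originally-T cells now '.'): 18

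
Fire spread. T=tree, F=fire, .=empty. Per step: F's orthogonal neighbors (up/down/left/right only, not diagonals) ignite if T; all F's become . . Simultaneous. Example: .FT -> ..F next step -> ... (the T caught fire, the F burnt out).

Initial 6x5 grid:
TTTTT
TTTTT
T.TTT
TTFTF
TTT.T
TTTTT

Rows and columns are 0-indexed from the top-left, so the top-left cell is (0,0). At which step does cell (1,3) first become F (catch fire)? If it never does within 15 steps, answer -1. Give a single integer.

Step 1: cell (1,3)='T' (+6 fires, +2 burnt)
Step 2: cell (1,3)='T' (+7 fires, +6 burnt)
Step 3: cell (1,3)='F' (+8 fires, +7 burnt)
  -> target ignites at step 3
Step 4: cell (1,3)='.' (+4 fires, +8 burnt)
Step 5: cell (1,3)='.' (+1 fires, +4 burnt)
Step 6: cell (1,3)='.' (+0 fires, +1 burnt)
  fire out at step 6

3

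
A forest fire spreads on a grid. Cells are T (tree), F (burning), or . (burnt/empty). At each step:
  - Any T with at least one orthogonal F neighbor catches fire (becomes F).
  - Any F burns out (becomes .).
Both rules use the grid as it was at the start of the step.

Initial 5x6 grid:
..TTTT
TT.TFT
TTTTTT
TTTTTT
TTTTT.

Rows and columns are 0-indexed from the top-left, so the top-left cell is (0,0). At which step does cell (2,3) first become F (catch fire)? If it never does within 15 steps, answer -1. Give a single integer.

Step 1: cell (2,3)='T' (+4 fires, +1 burnt)
Step 2: cell (2,3)='F' (+5 fires, +4 burnt)
  -> target ignites at step 2
Step 3: cell (2,3)='.' (+5 fires, +5 burnt)
Step 4: cell (2,3)='.' (+3 fires, +5 burnt)
Step 5: cell (2,3)='.' (+4 fires, +3 burnt)
Step 6: cell (2,3)='.' (+3 fires, +4 burnt)
Step 7: cell (2,3)='.' (+1 fires, +3 burnt)
Step 8: cell (2,3)='.' (+0 fires, +1 burnt)
  fire out at step 8

2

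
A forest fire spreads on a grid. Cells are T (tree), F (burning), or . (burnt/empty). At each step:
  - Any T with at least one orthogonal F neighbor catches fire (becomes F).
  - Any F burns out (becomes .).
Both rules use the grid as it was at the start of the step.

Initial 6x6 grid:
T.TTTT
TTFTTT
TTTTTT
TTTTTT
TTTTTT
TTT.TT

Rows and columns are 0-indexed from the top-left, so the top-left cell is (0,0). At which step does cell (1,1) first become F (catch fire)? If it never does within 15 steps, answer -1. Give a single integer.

Step 1: cell (1,1)='F' (+4 fires, +1 burnt)
  -> target ignites at step 1
Step 2: cell (1,1)='.' (+6 fires, +4 burnt)
Step 3: cell (1,1)='.' (+8 fires, +6 burnt)
Step 4: cell (1,1)='.' (+7 fires, +8 burnt)
Step 5: cell (1,1)='.' (+4 fires, +7 burnt)
Step 6: cell (1,1)='.' (+3 fires, +4 burnt)
Step 7: cell (1,1)='.' (+1 fires, +3 burnt)
Step 8: cell (1,1)='.' (+0 fires, +1 burnt)
  fire out at step 8

1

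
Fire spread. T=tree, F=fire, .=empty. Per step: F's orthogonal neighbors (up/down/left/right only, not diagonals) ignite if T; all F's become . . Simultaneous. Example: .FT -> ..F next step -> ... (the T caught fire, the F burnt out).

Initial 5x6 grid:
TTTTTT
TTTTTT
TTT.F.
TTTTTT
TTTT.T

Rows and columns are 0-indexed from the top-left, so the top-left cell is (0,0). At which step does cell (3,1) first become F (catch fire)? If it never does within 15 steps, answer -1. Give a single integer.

Step 1: cell (3,1)='T' (+2 fires, +1 burnt)
Step 2: cell (3,1)='T' (+5 fires, +2 burnt)
Step 3: cell (3,1)='T' (+6 fires, +5 burnt)
Step 4: cell (3,1)='F' (+5 fires, +6 burnt)
  -> target ignites at step 4
Step 5: cell (3,1)='.' (+5 fires, +5 burnt)
Step 6: cell (3,1)='.' (+3 fires, +5 burnt)
Step 7: cell (3,1)='.' (+0 fires, +3 burnt)
  fire out at step 7

4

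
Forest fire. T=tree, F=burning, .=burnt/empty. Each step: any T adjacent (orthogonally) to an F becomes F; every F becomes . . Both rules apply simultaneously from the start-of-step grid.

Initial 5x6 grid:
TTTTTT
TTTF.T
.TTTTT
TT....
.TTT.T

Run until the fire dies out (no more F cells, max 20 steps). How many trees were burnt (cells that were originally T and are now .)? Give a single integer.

Answer: 20

Derivation:
Step 1: +3 fires, +1 burnt (F count now 3)
Step 2: +5 fires, +3 burnt (F count now 5)
Step 3: +5 fires, +5 burnt (F count now 5)
Step 4: +3 fires, +5 burnt (F count now 3)
Step 5: +2 fires, +3 burnt (F count now 2)
Step 6: +1 fires, +2 burnt (F count now 1)
Step 7: +1 fires, +1 burnt (F count now 1)
Step 8: +0 fires, +1 burnt (F count now 0)
Fire out after step 8
Initially T: 21, now '.': 29
Total burnt (originally-T cells now '.'): 20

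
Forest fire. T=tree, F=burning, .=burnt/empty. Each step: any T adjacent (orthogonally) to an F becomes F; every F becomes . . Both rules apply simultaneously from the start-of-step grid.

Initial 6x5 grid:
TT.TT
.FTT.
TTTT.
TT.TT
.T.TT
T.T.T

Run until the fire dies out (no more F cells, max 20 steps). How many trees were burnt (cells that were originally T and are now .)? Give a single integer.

Step 1: +3 fires, +1 burnt (F count now 3)
Step 2: +5 fires, +3 burnt (F count now 5)
Step 3: +4 fires, +5 burnt (F count now 4)
Step 4: +2 fires, +4 burnt (F count now 2)
Step 5: +2 fires, +2 burnt (F count now 2)
Step 6: +1 fires, +2 burnt (F count now 1)
Step 7: +1 fires, +1 burnt (F count now 1)
Step 8: +0 fires, +1 burnt (F count now 0)
Fire out after step 8
Initially T: 20, now '.': 28
Total burnt (originally-T cells now '.'): 18

Answer: 18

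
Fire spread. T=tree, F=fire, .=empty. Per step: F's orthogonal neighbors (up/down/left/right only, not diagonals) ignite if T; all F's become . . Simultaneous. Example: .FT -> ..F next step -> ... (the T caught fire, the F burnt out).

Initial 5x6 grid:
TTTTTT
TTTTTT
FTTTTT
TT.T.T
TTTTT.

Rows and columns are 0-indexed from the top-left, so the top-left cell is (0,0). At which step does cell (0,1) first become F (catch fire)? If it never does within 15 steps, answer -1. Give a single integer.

Step 1: cell (0,1)='T' (+3 fires, +1 burnt)
Step 2: cell (0,1)='T' (+5 fires, +3 burnt)
Step 3: cell (0,1)='F' (+4 fires, +5 burnt)
  -> target ignites at step 3
Step 4: cell (0,1)='.' (+5 fires, +4 burnt)
Step 5: cell (0,1)='.' (+4 fires, +5 burnt)
Step 6: cell (0,1)='.' (+4 fires, +4 burnt)
Step 7: cell (0,1)='.' (+1 fires, +4 burnt)
Step 8: cell (0,1)='.' (+0 fires, +1 burnt)
  fire out at step 8

3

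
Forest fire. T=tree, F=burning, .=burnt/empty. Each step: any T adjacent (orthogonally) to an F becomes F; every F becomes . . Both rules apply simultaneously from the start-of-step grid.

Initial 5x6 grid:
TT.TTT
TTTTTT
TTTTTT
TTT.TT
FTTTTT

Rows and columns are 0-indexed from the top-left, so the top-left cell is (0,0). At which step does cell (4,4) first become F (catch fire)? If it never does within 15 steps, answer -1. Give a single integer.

Step 1: cell (4,4)='T' (+2 fires, +1 burnt)
Step 2: cell (4,4)='T' (+3 fires, +2 burnt)
Step 3: cell (4,4)='T' (+4 fires, +3 burnt)
Step 4: cell (4,4)='F' (+4 fires, +4 burnt)
  -> target ignites at step 4
Step 5: cell (4,4)='.' (+5 fires, +4 burnt)
Step 6: cell (4,4)='.' (+3 fires, +5 burnt)
Step 7: cell (4,4)='.' (+3 fires, +3 burnt)
Step 8: cell (4,4)='.' (+2 fires, +3 burnt)
Step 9: cell (4,4)='.' (+1 fires, +2 burnt)
Step 10: cell (4,4)='.' (+0 fires, +1 burnt)
  fire out at step 10

4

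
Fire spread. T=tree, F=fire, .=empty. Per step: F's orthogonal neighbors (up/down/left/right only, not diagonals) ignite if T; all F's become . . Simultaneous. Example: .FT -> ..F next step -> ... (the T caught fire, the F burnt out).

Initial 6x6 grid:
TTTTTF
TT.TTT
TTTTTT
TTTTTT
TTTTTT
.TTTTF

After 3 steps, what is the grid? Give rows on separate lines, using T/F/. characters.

Step 1: 4 trees catch fire, 2 burn out
  TTTTF.
  TT.TTF
  TTTTTT
  TTTTTT
  TTTTTF
  .TTTF.
Step 2: 6 trees catch fire, 4 burn out
  TTTF..
  TT.TF.
  TTTTTF
  TTTTTF
  TTTTF.
  .TTF..
Step 3: 6 trees catch fire, 6 burn out
  TTF...
  TT.F..
  TTTTF.
  TTTTF.
  TTTF..
  .TF...

TTF...
TT.F..
TTTTF.
TTTTF.
TTTF..
.TF...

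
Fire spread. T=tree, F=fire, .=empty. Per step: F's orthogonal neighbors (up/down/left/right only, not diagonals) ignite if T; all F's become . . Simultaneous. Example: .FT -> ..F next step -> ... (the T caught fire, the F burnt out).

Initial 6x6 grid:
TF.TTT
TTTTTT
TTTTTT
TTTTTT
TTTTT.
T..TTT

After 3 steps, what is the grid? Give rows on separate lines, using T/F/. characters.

Step 1: 2 trees catch fire, 1 burn out
  F..TTT
  TFTTTT
  TTTTTT
  TTTTTT
  TTTTT.
  T..TTT
Step 2: 3 trees catch fire, 2 burn out
  ...TTT
  F.FTTT
  TFTTTT
  TTTTTT
  TTTTT.
  T..TTT
Step 3: 4 trees catch fire, 3 burn out
  ...TTT
  ...FTT
  F.FTTT
  TFTTTT
  TTTTT.
  T..TTT

...TTT
...FTT
F.FTTT
TFTTTT
TTTTT.
T..TTT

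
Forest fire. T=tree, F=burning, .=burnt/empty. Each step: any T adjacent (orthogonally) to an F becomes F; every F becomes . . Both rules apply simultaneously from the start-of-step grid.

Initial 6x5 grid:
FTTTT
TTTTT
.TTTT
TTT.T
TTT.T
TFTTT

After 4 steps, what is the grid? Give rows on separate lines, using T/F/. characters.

Step 1: 5 trees catch fire, 2 burn out
  .FTTT
  FTTTT
  .TTTT
  TTT.T
  TFT.T
  F.FTT
Step 2: 6 trees catch fire, 5 burn out
  ..FTT
  .FTTT
  .TTTT
  TFT.T
  F.F.T
  ...FT
Step 3: 6 trees catch fire, 6 burn out
  ...FT
  ..FTT
  .FTTT
  F.F.T
  ....T
  ....F
Step 4: 4 trees catch fire, 6 burn out
  ....F
  ...FT
  ..FTT
  ....T
  ....F
  .....

....F
...FT
..FTT
....T
....F
.....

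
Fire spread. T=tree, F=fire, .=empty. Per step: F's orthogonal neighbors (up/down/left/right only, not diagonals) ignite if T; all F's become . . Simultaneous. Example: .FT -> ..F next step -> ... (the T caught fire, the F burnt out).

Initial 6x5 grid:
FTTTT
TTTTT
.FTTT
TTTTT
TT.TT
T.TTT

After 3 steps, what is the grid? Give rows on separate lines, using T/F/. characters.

Step 1: 5 trees catch fire, 2 burn out
  .FTTT
  FFTTT
  ..FTT
  TFTTT
  TT.TT
  T.TTT
Step 2: 6 trees catch fire, 5 burn out
  ..FTT
  ..FTT
  ...FT
  F.FTT
  TF.TT
  T.TTT
Step 3: 5 trees catch fire, 6 burn out
  ...FT
  ...FT
  ....F
  ...FT
  F..TT
  T.TTT

...FT
...FT
....F
...FT
F..TT
T.TTT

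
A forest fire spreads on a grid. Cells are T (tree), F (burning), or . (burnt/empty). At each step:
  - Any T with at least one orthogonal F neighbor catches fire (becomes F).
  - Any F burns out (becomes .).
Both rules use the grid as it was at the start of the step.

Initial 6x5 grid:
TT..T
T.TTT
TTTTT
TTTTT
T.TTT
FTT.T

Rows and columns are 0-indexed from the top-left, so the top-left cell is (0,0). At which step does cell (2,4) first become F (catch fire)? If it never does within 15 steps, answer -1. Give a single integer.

Step 1: cell (2,4)='T' (+2 fires, +1 burnt)
Step 2: cell (2,4)='T' (+2 fires, +2 burnt)
Step 3: cell (2,4)='T' (+3 fires, +2 burnt)
Step 4: cell (2,4)='T' (+4 fires, +3 burnt)
Step 5: cell (2,4)='T' (+4 fires, +4 burnt)
Step 6: cell (2,4)='T' (+5 fires, +4 burnt)
Step 7: cell (2,4)='F' (+2 fires, +5 burnt)
  -> target ignites at step 7
Step 8: cell (2,4)='.' (+1 fires, +2 burnt)
Step 9: cell (2,4)='.' (+1 fires, +1 burnt)
Step 10: cell (2,4)='.' (+0 fires, +1 burnt)
  fire out at step 10

7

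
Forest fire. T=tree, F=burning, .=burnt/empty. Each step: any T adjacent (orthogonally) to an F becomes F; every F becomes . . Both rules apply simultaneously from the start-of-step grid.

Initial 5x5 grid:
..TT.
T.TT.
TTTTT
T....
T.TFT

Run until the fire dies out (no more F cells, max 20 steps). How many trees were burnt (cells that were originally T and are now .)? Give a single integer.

Answer: 2

Derivation:
Step 1: +2 fires, +1 burnt (F count now 2)
Step 2: +0 fires, +2 burnt (F count now 0)
Fire out after step 2
Initially T: 14, now '.': 13
Total burnt (originally-T cells now '.'): 2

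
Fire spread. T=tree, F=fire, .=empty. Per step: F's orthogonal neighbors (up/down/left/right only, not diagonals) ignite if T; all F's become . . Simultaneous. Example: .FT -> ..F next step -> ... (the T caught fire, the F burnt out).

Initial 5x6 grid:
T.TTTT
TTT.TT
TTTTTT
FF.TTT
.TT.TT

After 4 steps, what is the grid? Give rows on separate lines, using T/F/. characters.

Step 1: 3 trees catch fire, 2 burn out
  T.TTTT
  TTT.TT
  FFTTTT
  ...TTT
  .FT.TT
Step 2: 4 trees catch fire, 3 burn out
  T.TTTT
  FFT.TT
  ..FTTT
  ...TTT
  ..F.TT
Step 3: 3 trees catch fire, 4 burn out
  F.TTTT
  ..F.TT
  ...FTT
  ...TTT
  ....TT
Step 4: 3 trees catch fire, 3 burn out
  ..FTTT
  ....TT
  ....FT
  ...FTT
  ....TT

..FTTT
....TT
....FT
...FTT
....TT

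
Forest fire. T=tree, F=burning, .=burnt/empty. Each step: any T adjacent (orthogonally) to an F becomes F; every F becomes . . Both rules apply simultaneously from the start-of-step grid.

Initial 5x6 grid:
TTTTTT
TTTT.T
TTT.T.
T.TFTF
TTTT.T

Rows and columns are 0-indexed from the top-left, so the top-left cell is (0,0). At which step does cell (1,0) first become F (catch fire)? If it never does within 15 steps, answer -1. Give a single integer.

Step 1: cell (1,0)='T' (+4 fires, +2 burnt)
Step 2: cell (1,0)='T' (+3 fires, +4 burnt)
Step 3: cell (1,0)='T' (+3 fires, +3 burnt)
Step 4: cell (1,0)='T' (+5 fires, +3 burnt)
Step 5: cell (1,0)='F' (+4 fires, +5 burnt)
  -> target ignites at step 5
Step 6: cell (1,0)='.' (+2 fires, +4 burnt)
Step 7: cell (1,0)='.' (+1 fires, +2 burnt)
Step 8: cell (1,0)='.' (+1 fires, +1 burnt)
Step 9: cell (1,0)='.' (+0 fires, +1 burnt)
  fire out at step 9

5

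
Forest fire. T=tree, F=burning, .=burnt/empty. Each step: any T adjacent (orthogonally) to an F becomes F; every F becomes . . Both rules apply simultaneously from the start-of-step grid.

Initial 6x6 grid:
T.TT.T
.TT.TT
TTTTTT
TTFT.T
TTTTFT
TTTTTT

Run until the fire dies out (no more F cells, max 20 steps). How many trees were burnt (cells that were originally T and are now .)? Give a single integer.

Step 1: +7 fires, +2 burnt (F count now 7)
Step 2: +9 fires, +7 burnt (F count now 9)
Step 3: +7 fires, +9 burnt (F count now 7)
Step 4: +4 fires, +7 burnt (F count now 4)
Step 5: +1 fires, +4 burnt (F count now 1)
Step 6: +0 fires, +1 burnt (F count now 0)
Fire out after step 6
Initially T: 29, now '.': 35
Total burnt (originally-T cells now '.'): 28

Answer: 28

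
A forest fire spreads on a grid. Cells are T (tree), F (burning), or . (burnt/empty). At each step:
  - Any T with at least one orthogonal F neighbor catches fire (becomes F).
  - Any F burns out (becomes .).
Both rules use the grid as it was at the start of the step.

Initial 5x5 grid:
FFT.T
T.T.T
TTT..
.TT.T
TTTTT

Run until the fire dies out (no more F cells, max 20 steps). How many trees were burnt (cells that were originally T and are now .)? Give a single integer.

Answer: 14

Derivation:
Step 1: +2 fires, +2 burnt (F count now 2)
Step 2: +2 fires, +2 burnt (F count now 2)
Step 3: +2 fires, +2 burnt (F count now 2)
Step 4: +2 fires, +2 burnt (F count now 2)
Step 5: +2 fires, +2 burnt (F count now 2)
Step 6: +2 fires, +2 burnt (F count now 2)
Step 7: +1 fires, +2 burnt (F count now 1)
Step 8: +1 fires, +1 burnt (F count now 1)
Step 9: +0 fires, +1 burnt (F count now 0)
Fire out after step 9
Initially T: 16, now '.': 23
Total burnt (originally-T cells now '.'): 14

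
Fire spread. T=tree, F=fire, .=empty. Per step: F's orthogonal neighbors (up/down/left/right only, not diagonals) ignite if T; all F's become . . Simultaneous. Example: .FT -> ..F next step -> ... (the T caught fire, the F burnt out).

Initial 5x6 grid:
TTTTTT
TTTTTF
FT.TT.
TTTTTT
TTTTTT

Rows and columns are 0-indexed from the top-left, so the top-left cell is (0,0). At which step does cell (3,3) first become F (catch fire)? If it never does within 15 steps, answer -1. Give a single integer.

Step 1: cell (3,3)='T' (+5 fires, +2 burnt)
Step 2: cell (3,3)='T' (+7 fires, +5 burnt)
Step 3: cell (3,3)='T' (+7 fires, +7 burnt)
Step 4: cell (3,3)='F' (+5 fires, +7 burnt)
  -> target ignites at step 4
Step 5: cell (3,3)='.' (+2 fires, +5 burnt)
Step 6: cell (3,3)='.' (+0 fires, +2 burnt)
  fire out at step 6

4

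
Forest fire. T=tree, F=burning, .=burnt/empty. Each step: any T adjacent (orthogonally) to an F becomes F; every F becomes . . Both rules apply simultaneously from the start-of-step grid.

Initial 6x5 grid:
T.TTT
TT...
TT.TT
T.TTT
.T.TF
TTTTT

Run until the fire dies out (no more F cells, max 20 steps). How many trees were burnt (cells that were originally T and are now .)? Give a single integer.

Answer: 12

Derivation:
Step 1: +3 fires, +1 burnt (F count now 3)
Step 2: +3 fires, +3 burnt (F count now 3)
Step 3: +3 fires, +3 burnt (F count now 3)
Step 4: +1 fires, +3 burnt (F count now 1)
Step 5: +2 fires, +1 burnt (F count now 2)
Step 6: +0 fires, +2 burnt (F count now 0)
Fire out after step 6
Initially T: 21, now '.': 21
Total burnt (originally-T cells now '.'): 12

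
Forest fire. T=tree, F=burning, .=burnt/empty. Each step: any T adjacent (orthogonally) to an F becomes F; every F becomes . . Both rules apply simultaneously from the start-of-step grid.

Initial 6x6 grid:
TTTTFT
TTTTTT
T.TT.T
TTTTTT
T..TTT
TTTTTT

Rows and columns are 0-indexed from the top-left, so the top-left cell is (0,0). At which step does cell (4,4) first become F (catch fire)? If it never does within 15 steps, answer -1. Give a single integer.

Step 1: cell (4,4)='T' (+3 fires, +1 burnt)
Step 2: cell (4,4)='T' (+3 fires, +3 burnt)
Step 3: cell (4,4)='T' (+4 fires, +3 burnt)
Step 4: cell (4,4)='T' (+5 fires, +4 burnt)
Step 5: cell (4,4)='T' (+5 fires, +5 burnt)
Step 6: cell (4,4)='F' (+5 fires, +5 burnt)
  -> target ignites at step 6
Step 7: cell (4,4)='.' (+3 fires, +5 burnt)
Step 8: cell (4,4)='.' (+2 fires, +3 burnt)
Step 9: cell (4,4)='.' (+1 fires, +2 burnt)
Step 10: cell (4,4)='.' (+0 fires, +1 burnt)
  fire out at step 10

6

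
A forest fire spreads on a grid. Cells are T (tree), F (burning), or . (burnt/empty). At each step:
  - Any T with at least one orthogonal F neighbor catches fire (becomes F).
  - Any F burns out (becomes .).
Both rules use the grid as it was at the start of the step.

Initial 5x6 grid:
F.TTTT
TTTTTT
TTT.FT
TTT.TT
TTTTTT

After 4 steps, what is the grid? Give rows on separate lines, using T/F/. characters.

Step 1: 4 trees catch fire, 2 burn out
  ..TTTT
  FTTTFT
  TTT..F
  TTT.FT
  TTTTTT
Step 2: 7 trees catch fire, 4 burn out
  ..TTFT
  .FTF.F
  FTT...
  TTT..F
  TTTTFT
Step 3: 7 trees catch fire, 7 burn out
  ..TF.F
  ..F...
  .FT...
  FTT...
  TTTF.F
Step 4: 5 trees catch fire, 7 burn out
  ..F...
  ......
  ..F...
  .FT...
  FTF...

..F...
......
..F...
.FT...
FTF...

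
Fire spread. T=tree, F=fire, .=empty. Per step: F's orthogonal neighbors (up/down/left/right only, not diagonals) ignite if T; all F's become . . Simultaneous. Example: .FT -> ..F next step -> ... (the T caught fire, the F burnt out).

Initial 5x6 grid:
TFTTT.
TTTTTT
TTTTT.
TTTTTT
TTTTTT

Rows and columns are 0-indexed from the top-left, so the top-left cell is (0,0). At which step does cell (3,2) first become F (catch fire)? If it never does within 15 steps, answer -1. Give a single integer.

Step 1: cell (3,2)='T' (+3 fires, +1 burnt)
Step 2: cell (3,2)='T' (+4 fires, +3 burnt)
Step 3: cell (3,2)='T' (+5 fires, +4 burnt)
Step 4: cell (3,2)='F' (+5 fires, +5 burnt)
  -> target ignites at step 4
Step 5: cell (3,2)='.' (+5 fires, +5 burnt)
Step 6: cell (3,2)='.' (+2 fires, +5 burnt)
Step 7: cell (3,2)='.' (+2 fires, +2 burnt)
Step 8: cell (3,2)='.' (+1 fires, +2 burnt)
Step 9: cell (3,2)='.' (+0 fires, +1 burnt)
  fire out at step 9

4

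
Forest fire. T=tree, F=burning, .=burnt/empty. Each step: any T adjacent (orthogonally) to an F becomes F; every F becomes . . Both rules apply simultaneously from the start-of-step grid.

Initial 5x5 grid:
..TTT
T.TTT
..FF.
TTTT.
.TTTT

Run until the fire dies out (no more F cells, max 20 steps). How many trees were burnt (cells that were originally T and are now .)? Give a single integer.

Answer: 14

Derivation:
Step 1: +4 fires, +2 burnt (F count now 4)
Step 2: +6 fires, +4 burnt (F count now 6)
Step 3: +4 fires, +6 burnt (F count now 4)
Step 4: +0 fires, +4 burnt (F count now 0)
Fire out after step 4
Initially T: 15, now '.': 24
Total burnt (originally-T cells now '.'): 14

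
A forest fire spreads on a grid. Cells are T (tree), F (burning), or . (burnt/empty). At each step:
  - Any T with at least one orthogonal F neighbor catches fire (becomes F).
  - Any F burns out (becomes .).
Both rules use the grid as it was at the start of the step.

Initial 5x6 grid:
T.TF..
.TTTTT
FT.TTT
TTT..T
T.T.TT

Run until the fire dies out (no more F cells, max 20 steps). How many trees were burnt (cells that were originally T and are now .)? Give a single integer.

Answer: 18

Derivation:
Step 1: +4 fires, +2 burnt (F count now 4)
Step 2: +6 fires, +4 burnt (F count now 6)
Step 3: +3 fires, +6 burnt (F count now 3)
Step 4: +2 fires, +3 burnt (F count now 2)
Step 5: +1 fires, +2 burnt (F count now 1)
Step 6: +1 fires, +1 burnt (F count now 1)
Step 7: +1 fires, +1 burnt (F count now 1)
Step 8: +0 fires, +1 burnt (F count now 0)
Fire out after step 8
Initially T: 19, now '.': 29
Total burnt (originally-T cells now '.'): 18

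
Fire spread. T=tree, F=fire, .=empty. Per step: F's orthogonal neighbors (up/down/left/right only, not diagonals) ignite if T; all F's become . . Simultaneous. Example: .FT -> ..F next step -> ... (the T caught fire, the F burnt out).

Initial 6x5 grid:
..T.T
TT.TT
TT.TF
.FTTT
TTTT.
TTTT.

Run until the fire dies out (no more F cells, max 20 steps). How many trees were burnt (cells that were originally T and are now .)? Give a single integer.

Step 1: +6 fires, +2 burnt (F count now 6)
Step 2: +8 fires, +6 burnt (F count now 8)
Step 3: +4 fires, +8 burnt (F count now 4)
Step 4: +1 fires, +4 burnt (F count now 1)
Step 5: +0 fires, +1 burnt (F count now 0)
Fire out after step 5
Initially T: 20, now '.': 29
Total burnt (originally-T cells now '.'): 19

Answer: 19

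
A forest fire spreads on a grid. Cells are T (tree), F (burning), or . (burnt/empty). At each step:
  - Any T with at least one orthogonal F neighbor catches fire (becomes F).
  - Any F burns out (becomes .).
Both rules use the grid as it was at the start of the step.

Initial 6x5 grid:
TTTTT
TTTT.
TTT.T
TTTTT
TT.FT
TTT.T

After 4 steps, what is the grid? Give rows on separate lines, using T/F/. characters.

Step 1: 2 trees catch fire, 1 burn out
  TTTTT
  TTTT.
  TTT.T
  TTTFT
  TT..F
  TTT.T
Step 2: 3 trees catch fire, 2 burn out
  TTTTT
  TTTT.
  TTT.T
  TTF.F
  TT...
  TTT.F
Step 3: 3 trees catch fire, 3 burn out
  TTTTT
  TTTT.
  TTF.F
  TF...
  TT...
  TTT..
Step 4: 4 trees catch fire, 3 burn out
  TTTTT
  TTFT.
  TF...
  F....
  TF...
  TTT..

TTTTT
TTFT.
TF...
F....
TF...
TTT..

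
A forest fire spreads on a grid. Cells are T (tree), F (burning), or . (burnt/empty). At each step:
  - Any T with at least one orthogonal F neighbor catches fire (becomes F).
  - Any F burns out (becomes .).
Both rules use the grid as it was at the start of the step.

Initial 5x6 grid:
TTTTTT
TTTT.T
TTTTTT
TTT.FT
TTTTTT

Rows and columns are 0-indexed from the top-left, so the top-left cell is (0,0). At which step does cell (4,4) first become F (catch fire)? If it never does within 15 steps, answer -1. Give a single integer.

Step 1: cell (4,4)='F' (+3 fires, +1 burnt)
  -> target ignites at step 1
Step 2: cell (4,4)='.' (+4 fires, +3 burnt)
Step 3: cell (4,4)='.' (+4 fires, +4 burnt)
Step 4: cell (4,4)='.' (+6 fires, +4 burnt)
Step 5: cell (4,4)='.' (+6 fires, +6 burnt)
Step 6: cell (4,4)='.' (+3 fires, +6 burnt)
Step 7: cell (4,4)='.' (+1 fires, +3 burnt)
Step 8: cell (4,4)='.' (+0 fires, +1 burnt)
  fire out at step 8

1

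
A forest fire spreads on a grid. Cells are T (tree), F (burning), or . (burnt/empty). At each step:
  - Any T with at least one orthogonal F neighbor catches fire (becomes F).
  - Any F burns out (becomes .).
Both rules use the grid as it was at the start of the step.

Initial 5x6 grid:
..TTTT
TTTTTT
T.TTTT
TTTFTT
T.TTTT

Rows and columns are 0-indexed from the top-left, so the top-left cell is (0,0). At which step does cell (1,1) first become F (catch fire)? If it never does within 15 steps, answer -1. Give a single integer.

Step 1: cell (1,1)='T' (+4 fires, +1 burnt)
Step 2: cell (1,1)='T' (+7 fires, +4 burnt)
Step 3: cell (1,1)='T' (+6 fires, +7 burnt)
Step 4: cell (1,1)='F' (+6 fires, +6 burnt)
  -> target ignites at step 4
Step 5: cell (1,1)='.' (+2 fires, +6 burnt)
Step 6: cell (1,1)='.' (+0 fires, +2 burnt)
  fire out at step 6

4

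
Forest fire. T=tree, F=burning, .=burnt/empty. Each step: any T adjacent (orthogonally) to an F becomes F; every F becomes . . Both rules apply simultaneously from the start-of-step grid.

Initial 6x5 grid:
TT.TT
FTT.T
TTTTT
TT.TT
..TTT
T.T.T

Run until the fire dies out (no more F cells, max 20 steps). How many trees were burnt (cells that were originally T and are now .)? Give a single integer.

Answer: 21

Derivation:
Step 1: +3 fires, +1 burnt (F count now 3)
Step 2: +4 fires, +3 burnt (F count now 4)
Step 3: +2 fires, +4 burnt (F count now 2)
Step 4: +1 fires, +2 burnt (F count now 1)
Step 5: +2 fires, +1 burnt (F count now 2)
Step 6: +3 fires, +2 burnt (F count now 3)
Step 7: +3 fires, +3 burnt (F count now 3)
Step 8: +3 fires, +3 burnt (F count now 3)
Step 9: +0 fires, +3 burnt (F count now 0)
Fire out after step 9
Initially T: 22, now '.': 29
Total burnt (originally-T cells now '.'): 21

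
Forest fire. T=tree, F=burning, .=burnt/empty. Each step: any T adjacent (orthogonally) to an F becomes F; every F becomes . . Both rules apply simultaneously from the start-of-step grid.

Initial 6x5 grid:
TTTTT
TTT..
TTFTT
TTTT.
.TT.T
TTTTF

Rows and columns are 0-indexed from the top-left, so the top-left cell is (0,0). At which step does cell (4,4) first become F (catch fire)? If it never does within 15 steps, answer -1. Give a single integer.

Step 1: cell (4,4)='F' (+6 fires, +2 burnt)
  -> target ignites at step 1
Step 2: cell (4,4)='.' (+8 fires, +6 burnt)
Step 3: cell (4,4)='.' (+6 fires, +8 burnt)
Step 4: cell (4,4)='.' (+3 fires, +6 burnt)
Step 5: cell (4,4)='.' (+0 fires, +3 burnt)
  fire out at step 5

1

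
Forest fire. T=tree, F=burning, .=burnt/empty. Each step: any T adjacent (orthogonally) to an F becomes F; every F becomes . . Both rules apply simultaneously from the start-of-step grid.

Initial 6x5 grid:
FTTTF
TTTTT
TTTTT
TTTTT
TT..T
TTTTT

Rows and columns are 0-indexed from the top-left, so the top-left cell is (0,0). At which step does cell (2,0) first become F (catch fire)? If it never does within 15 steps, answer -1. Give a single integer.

Step 1: cell (2,0)='T' (+4 fires, +2 burnt)
Step 2: cell (2,0)='F' (+5 fires, +4 burnt)
  -> target ignites at step 2
Step 3: cell (2,0)='.' (+5 fires, +5 burnt)
Step 4: cell (2,0)='.' (+5 fires, +5 burnt)
Step 5: cell (2,0)='.' (+4 fires, +5 burnt)
Step 6: cell (2,0)='.' (+2 fires, +4 burnt)
Step 7: cell (2,0)='.' (+1 fires, +2 burnt)
Step 8: cell (2,0)='.' (+0 fires, +1 burnt)
  fire out at step 8

2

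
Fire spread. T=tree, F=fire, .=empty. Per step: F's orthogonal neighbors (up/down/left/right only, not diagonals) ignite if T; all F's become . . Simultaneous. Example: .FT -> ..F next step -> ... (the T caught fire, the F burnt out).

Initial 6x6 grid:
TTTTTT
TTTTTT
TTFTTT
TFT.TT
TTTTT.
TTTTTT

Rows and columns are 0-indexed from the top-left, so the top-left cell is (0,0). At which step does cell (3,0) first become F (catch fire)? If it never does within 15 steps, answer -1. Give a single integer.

Step 1: cell (3,0)='F' (+6 fires, +2 burnt)
  -> target ignites at step 1
Step 2: cell (3,0)='.' (+8 fires, +6 burnt)
Step 3: cell (3,0)='.' (+9 fires, +8 burnt)
Step 4: cell (3,0)='.' (+6 fires, +9 burnt)
Step 5: cell (3,0)='.' (+2 fires, +6 burnt)
Step 6: cell (3,0)='.' (+1 fires, +2 burnt)
Step 7: cell (3,0)='.' (+0 fires, +1 burnt)
  fire out at step 7

1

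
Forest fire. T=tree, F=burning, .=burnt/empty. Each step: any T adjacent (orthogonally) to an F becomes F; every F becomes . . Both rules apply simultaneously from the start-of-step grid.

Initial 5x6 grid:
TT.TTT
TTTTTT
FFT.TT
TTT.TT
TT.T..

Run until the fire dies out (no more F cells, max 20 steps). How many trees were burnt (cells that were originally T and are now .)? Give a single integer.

Step 1: +5 fires, +2 burnt (F count now 5)
Step 2: +6 fires, +5 burnt (F count now 6)
Step 3: +1 fires, +6 burnt (F count now 1)
Step 4: +2 fires, +1 burnt (F count now 2)
Step 5: +3 fires, +2 burnt (F count now 3)
Step 6: +3 fires, +3 burnt (F count now 3)
Step 7: +1 fires, +3 burnt (F count now 1)
Step 8: +0 fires, +1 burnt (F count now 0)
Fire out after step 8
Initially T: 22, now '.': 29
Total burnt (originally-T cells now '.'): 21

Answer: 21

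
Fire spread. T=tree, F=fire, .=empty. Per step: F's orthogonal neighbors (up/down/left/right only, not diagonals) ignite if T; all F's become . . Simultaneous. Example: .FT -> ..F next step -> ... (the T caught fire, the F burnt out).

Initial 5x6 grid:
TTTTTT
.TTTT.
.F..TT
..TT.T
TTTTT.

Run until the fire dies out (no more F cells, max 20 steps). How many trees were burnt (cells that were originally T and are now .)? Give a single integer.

Answer: 13

Derivation:
Step 1: +1 fires, +1 burnt (F count now 1)
Step 2: +2 fires, +1 burnt (F count now 2)
Step 3: +3 fires, +2 burnt (F count now 3)
Step 4: +2 fires, +3 burnt (F count now 2)
Step 5: +2 fires, +2 burnt (F count now 2)
Step 6: +2 fires, +2 burnt (F count now 2)
Step 7: +1 fires, +2 burnt (F count now 1)
Step 8: +0 fires, +1 burnt (F count now 0)
Fire out after step 8
Initially T: 20, now '.': 23
Total burnt (originally-T cells now '.'): 13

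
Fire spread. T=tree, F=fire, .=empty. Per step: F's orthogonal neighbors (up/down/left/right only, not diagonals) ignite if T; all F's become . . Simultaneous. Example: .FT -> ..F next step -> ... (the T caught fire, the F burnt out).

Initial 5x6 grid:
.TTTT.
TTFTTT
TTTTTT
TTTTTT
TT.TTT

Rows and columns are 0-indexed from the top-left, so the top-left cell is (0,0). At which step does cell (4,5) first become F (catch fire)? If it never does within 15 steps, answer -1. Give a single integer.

Step 1: cell (4,5)='T' (+4 fires, +1 burnt)
Step 2: cell (4,5)='T' (+7 fires, +4 burnt)
Step 3: cell (4,5)='T' (+6 fires, +7 burnt)
Step 4: cell (4,5)='T' (+5 fires, +6 burnt)
Step 5: cell (4,5)='T' (+3 fires, +5 burnt)
Step 6: cell (4,5)='F' (+1 fires, +3 burnt)
  -> target ignites at step 6
Step 7: cell (4,5)='.' (+0 fires, +1 burnt)
  fire out at step 7

6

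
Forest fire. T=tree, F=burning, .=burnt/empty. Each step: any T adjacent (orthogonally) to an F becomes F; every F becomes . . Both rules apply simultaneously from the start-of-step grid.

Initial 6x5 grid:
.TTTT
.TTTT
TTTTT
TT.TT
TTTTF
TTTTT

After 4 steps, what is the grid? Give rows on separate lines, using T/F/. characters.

Step 1: 3 trees catch fire, 1 burn out
  .TTTT
  .TTTT
  TTTTT
  TT.TF
  TTTF.
  TTTTF
Step 2: 4 trees catch fire, 3 burn out
  .TTTT
  .TTTT
  TTTTF
  TT.F.
  TTF..
  TTTF.
Step 3: 4 trees catch fire, 4 burn out
  .TTTT
  .TTTF
  TTTF.
  TT...
  TF...
  TTF..
Step 4: 6 trees catch fire, 4 burn out
  .TTTF
  .TTF.
  TTF..
  TF...
  F....
  TF...

.TTTF
.TTF.
TTF..
TF...
F....
TF...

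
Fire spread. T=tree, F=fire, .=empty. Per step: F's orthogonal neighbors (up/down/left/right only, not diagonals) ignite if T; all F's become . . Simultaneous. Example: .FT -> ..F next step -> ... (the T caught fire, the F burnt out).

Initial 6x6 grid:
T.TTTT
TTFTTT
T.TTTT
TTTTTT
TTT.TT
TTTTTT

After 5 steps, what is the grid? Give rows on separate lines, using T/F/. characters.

Step 1: 4 trees catch fire, 1 burn out
  T.FTTT
  TF.FTT
  T.FTTT
  TTTTTT
  TTT.TT
  TTTTTT
Step 2: 5 trees catch fire, 4 burn out
  T..FTT
  F...FT
  T..FTT
  TTFTTT
  TTT.TT
  TTTTTT
Step 3: 8 trees catch fire, 5 burn out
  F...FT
  .....F
  F...FT
  TF.FTT
  TTF.TT
  TTTTTT
Step 4: 6 trees catch fire, 8 burn out
  .....F
  ......
  .....F
  F...FT
  TF..TT
  TTFTTT
Step 5: 5 trees catch fire, 6 burn out
  ......
  ......
  ......
  .....F
  F...FT
  TF.FTT

......
......
......
.....F
F...FT
TF.FTT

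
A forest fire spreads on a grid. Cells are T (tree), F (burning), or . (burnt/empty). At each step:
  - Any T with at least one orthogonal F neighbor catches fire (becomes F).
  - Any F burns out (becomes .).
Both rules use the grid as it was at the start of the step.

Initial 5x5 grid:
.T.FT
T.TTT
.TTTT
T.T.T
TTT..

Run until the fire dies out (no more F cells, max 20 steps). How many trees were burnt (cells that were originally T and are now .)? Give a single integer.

Answer: 14

Derivation:
Step 1: +2 fires, +1 burnt (F count now 2)
Step 2: +3 fires, +2 burnt (F count now 3)
Step 3: +2 fires, +3 burnt (F count now 2)
Step 4: +3 fires, +2 burnt (F count now 3)
Step 5: +1 fires, +3 burnt (F count now 1)
Step 6: +1 fires, +1 burnt (F count now 1)
Step 7: +1 fires, +1 burnt (F count now 1)
Step 8: +1 fires, +1 burnt (F count now 1)
Step 9: +0 fires, +1 burnt (F count now 0)
Fire out after step 9
Initially T: 16, now '.': 23
Total burnt (originally-T cells now '.'): 14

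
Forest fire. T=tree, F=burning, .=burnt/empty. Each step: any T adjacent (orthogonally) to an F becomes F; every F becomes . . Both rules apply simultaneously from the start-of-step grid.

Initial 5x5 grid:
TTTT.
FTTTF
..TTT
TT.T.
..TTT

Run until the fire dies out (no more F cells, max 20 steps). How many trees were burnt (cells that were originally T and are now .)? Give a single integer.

Answer: 14

Derivation:
Step 1: +4 fires, +2 burnt (F count now 4)
Step 2: +4 fires, +4 burnt (F count now 4)
Step 3: +3 fires, +4 burnt (F count now 3)
Step 4: +1 fires, +3 burnt (F count now 1)
Step 5: +2 fires, +1 burnt (F count now 2)
Step 6: +0 fires, +2 burnt (F count now 0)
Fire out after step 6
Initially T: 16, now '.': 23
Total burnt (originally-T cells now '.'): 14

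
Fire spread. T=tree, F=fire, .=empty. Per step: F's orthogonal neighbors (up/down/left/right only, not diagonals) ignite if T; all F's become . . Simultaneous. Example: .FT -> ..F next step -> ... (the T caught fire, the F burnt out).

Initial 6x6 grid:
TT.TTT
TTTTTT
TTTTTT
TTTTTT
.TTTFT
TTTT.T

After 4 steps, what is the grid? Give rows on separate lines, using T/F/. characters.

Step 1: 3 trees catch fire, 1 burn out
  TT.TTT
  TTTTTT
  TTTTTT
  TTTTFT
  .TTF.F
  TTTT.T
Step 2: 6 trees catch fire, 3 burn out
  TT.TTT
  TTTTTT
  TTTTFT
  TTTF.F
  .TF...
  TTTF.F
Step 3: 6 trees catch fire, 6 burn out
  TT.TTT
  TTTTFT
  TTTF.F
  TTF...
  .F....
  TTF...
Step 4: 6 trees catch fire, 6 burn out
  TT.TFT
  TTTF.F
  TTF...
  TF....
  ......
  TF....

TT.TFT
TTTF.F
TTF...
TF....
......
TF....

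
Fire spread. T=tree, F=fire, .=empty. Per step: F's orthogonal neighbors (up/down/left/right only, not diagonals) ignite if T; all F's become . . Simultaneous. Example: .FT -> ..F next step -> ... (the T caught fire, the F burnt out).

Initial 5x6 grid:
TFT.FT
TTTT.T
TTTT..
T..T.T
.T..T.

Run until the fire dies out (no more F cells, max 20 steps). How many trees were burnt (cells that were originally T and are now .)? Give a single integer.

Step 1: +4 fires, +2 burnt (F count now 4)
Step 2: +4 fires, +4 burnt (F count now 4)
Step 3: +3 fires, +4 burnt (F count now 3)
Step 4: +2 fires, +3 burnt (F count now 2)
Step 5: +1 fires, +2 burnt (F count now 1)
Step 6: +0 fires, +1 burnt (F count now 0)
Fire out after step 6
Initially T: 17, now '.': 27
Total burnt (originally-T cells now '.'): 14

Answer: 14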